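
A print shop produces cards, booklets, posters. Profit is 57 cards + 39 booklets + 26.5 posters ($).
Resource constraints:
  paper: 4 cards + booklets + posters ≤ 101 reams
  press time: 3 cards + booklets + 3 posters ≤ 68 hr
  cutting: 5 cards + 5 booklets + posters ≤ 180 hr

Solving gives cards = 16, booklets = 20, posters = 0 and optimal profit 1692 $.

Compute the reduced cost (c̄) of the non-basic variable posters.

-6.5

At the optimum: paper uses 84 of 101 (slack = 17); press time uses 68 of 68 (binding); cutting uses 180 of 180 (binding).
Since paper is not tight, its dual is 0.
The binding rows give the dual system: 3·y_press time + 5·y_cutting = 57 and 1·y_press time + 5·y_cutting = 39.
Solving: y_press time = 9, y_cutting = 6.
Reduced cost of posters: c₃ − yᵀa₃ = 26.5 − (9·3 + 6·1) = 26.5 − 33 = -6.5.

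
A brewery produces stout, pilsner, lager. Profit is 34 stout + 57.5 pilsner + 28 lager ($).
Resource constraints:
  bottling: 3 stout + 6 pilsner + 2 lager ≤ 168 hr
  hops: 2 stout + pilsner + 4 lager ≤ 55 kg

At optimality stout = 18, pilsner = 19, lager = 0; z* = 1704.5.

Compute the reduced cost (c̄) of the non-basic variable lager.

Both bottling and hops are binding at x*.
From A_Bᵀ y = c: 3·y_bottling + 2·y_hops = 34; 6·y_bottling + 1·y_hops = 57.5.
This yields shadow prices y_bottling = 9, y_hops = 3.5.
Reduced cost of lager: c₃ − yᵀa₃ = 28 − (9·2 + 3.5·4) = 28 − 32 = -4.

-4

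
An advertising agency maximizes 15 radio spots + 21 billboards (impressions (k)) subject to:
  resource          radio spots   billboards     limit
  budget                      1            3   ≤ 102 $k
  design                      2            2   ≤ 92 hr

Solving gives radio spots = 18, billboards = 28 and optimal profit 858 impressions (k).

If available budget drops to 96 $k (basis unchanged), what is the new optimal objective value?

At the optimum: budget uses 102 of 102 (binding); design uses 92 of 92 (binding).
Dual feasibility on the basic columns requires 1·y_budget + 2·y_design = 15, 3·y_budget + 2·y_design = 21.
Solving: y_budget = 3, y_design = 6.
Δz = y_budget·Δb = 3 × (-6) = -18, so new z* = 858 − 18 = 840.

840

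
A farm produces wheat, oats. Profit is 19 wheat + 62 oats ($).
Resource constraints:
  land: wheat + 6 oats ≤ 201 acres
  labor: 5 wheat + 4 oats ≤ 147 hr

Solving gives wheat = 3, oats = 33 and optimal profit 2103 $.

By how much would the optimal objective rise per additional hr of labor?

At the optimum: land uses 201 of 201 (binding); labor uses 147 of 147 (binding).
The binding rows give the dual system: 1·y_land + 5·y_labor = 19 and 6·y_land + 4·y_labor = 62.
Solving: y_land = 9, y_labor = 2.
Shadow price of labor = 2.

2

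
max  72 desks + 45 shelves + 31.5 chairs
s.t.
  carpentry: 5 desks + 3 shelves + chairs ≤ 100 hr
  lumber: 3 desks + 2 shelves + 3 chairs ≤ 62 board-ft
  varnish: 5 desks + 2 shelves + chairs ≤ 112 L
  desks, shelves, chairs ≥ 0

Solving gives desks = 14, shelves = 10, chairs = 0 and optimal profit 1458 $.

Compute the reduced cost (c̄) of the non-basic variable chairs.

-4.5

Binding: carpentry and lumber. Non-binding: varnish (22 unused).
By complementary slackness, y = 0 for the non-binding constraint.
From A_Bᵀ y = c: 5·y_carpentry + 3·y_lumber = 72; 3·y_carpentry + 2·y_lumber = 45.
This yields shadow prices y_carpentry = 9, y_lumber = 9.
Reduced cost of chairs: c₃ − yᵀa₃ = 31.5 − (9·1 + 9·3) = 31.5 − 36 = -4.5.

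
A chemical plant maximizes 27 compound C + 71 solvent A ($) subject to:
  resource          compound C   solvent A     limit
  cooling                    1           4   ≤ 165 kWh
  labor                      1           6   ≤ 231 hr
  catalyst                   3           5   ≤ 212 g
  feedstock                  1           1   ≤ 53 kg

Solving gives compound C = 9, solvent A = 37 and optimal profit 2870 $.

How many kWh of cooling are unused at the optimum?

cooling used = 1·9 + 4·37 = 157; slack = 165 − 157 = 8.

8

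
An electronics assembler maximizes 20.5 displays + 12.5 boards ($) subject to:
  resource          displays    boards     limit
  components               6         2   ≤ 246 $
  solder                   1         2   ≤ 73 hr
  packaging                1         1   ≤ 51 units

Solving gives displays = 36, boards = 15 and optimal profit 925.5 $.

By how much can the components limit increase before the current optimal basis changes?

Binding constraints: components, packaging. The basis is B = [[6,2],[1,1]] with det 4.
Per unit increase in components, x* moves by d = (0.25, -0.25).
The basis stays optimal until boards reaches 0; allowable increase = 60 $.

60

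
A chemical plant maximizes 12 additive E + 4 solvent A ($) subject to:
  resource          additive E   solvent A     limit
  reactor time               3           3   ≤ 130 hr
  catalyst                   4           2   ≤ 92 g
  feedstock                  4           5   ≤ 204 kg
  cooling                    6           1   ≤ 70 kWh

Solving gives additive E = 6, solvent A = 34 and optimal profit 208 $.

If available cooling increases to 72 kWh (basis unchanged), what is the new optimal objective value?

210

At the optimum: reactor time uses 120 of 130 (slack = 10); catalyst uses 92 of 92 (binding); feedstock uses 194 of 204 (slack = 10); cooling uses 70 of 70 (binding).
Since reactor time, feedstock are not tight, their duals are 0.
The binding rows give the dual system: 4·y_catalyst + 6·y_cooling = 12 and 2·y_catalyst + 1·y_cooling = 4.
→ y_catalyst = 1.5 and y_cooling = 1.
Δz = y_cooling·Δb = 1 × (2) = 2, so new z* = 208 + 2 = 210.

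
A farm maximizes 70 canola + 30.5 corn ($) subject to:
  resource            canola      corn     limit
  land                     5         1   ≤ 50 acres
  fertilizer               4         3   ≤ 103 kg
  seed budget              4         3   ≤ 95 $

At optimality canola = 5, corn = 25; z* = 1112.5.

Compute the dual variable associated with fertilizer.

Check each constraint at x*: land 50/50 (tight); fertilizer 95/103 (slack 8); seed budget 95/95 (tight).
Since fertilizer is not tight, its dual is 0.
From A_Bᵀ y = c: 5·y_land + 4·y_seed budget = 70; 1·y_land + 3·y_seed budget = 30.5.
Solving: y_land = 8, y_seed budget = 7.5.
Shadow price of fertilizer = 0.

0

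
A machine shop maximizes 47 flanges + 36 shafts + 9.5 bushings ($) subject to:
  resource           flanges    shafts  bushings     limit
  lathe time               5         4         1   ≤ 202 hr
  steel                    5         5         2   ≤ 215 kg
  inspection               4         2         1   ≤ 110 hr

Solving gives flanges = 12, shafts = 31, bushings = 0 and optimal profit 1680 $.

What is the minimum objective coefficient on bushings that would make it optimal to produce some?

At the optimum: lathe time uses 184 of 202 (slack = 18); steel uses 215 of 215 (binding); inspection uses 110 of 110 (binding).
Slack constraints have shadow price 0 (complementary slackness).
The binding rows give the dual system: 5·y_steel + 4·y_inspection = 47 and 5·y_steel + 2·y_inspection = 36.
→ y_steel = 5 and y_inspection = 5.5.
bushings enters the basis when its profit ≥ yᵀa₃ = 5·2 + 5.5·1 = 15.5.

15.5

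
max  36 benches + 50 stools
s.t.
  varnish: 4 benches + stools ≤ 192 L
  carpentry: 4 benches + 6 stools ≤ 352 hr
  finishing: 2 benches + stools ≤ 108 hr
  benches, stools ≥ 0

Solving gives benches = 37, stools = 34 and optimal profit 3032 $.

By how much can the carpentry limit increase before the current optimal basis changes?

Binding constraints: carpentry, finishing. The basis is B = [[4,6],[2,1]] with det -8.
Per unit increase in carpentry, x* moves by d = (-0.125, 0.25).
The basis stays optimal until benches reaches 0; allowable increase = 296 hr.

296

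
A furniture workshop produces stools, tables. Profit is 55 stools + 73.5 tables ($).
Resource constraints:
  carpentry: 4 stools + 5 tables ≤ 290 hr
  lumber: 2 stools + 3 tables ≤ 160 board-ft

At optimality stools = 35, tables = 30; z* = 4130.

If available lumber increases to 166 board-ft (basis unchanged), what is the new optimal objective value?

4187

At the optimum: carpentry uses 290 of 290 (binding); lumber uses 160 of 160 (binding).
From A_Bᵀ y = c: 4·y_carpentry + 2·y_lumber = 55; 5·y_carpentry + 3·y_lumber = 73.5.
→ y_carpentry = 9 and y_lumber = 9.5.
Δz = y_lumber·Δb = 9.5 × (6) = 57, so new z* = 4130 + 57 = 4187.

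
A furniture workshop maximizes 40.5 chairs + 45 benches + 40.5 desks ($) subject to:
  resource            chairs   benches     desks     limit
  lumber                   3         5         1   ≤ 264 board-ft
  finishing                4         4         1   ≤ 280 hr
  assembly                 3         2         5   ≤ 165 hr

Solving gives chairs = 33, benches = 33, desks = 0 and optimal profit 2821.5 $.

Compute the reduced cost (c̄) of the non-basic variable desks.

-3

At the optimum: lumber uses 264 of 264 (binding); finishing uses 264 of 280 (slack = 16); assembly uses 165 of 165 (binding).
Slack constraints have shadow price 0 (complementary slackness).
Dual feasibility on the basic columns requires 3·y_lumber + 3·y_assembly = 40.5, 5·y_lumber + 2·y_assembly = 45.
This yields shadow prices y_lumber = 6, y_assembly = 7.5.
Reduced cost of desks: c₃ − yᵀa₃ = 40.5 − (6·1 + 7.5·5) = 40.5 − 43.5 = -3.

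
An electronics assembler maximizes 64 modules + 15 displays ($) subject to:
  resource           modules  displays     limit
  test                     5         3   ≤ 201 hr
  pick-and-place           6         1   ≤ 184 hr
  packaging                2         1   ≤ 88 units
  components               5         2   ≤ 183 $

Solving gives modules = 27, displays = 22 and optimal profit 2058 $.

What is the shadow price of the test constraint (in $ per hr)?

2

Binding: test and pick-and-place. Non-binding: packaging (12 unused), components (4 unused).
Slack constraints have shadow price 0 (complementary slackness).
From A_Bᵀ y = c: 5·y_test + 6·y_pick-and-place = 64; 3·y_test + 1·y_pick-and-place = 15.
Solving: y_test = 2, y_pick-and-place = 9.
Shadow price of test = 2.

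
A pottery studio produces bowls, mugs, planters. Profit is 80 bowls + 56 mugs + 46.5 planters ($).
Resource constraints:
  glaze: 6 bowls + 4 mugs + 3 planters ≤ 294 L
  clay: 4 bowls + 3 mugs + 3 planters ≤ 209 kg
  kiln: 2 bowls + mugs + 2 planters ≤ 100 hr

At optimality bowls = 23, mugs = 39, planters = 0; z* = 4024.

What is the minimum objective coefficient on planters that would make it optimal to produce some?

Binding: glaze and clay. Non-binding: kiln (15 unused).
Since kiln is not tight, its dual is 0.
From A_Bᵀ y = c: 6·y_glaze + 4·y_clay = 80; 4·y_glaze + 3·y_clay = 56.
Solving: y_glaze = 8, y_clay = 8.
planters enters the basis when its profit ≥ yᵀa₃ = 8·3 + 8·3 = 48.

48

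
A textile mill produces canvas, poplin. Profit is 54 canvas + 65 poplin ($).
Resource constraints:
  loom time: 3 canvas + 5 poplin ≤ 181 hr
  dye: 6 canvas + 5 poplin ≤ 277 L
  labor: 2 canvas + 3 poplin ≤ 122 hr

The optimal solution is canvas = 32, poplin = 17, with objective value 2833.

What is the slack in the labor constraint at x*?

7

labor used = 2·32 + 3·17 = 115; slack = 122 − 115 = 7.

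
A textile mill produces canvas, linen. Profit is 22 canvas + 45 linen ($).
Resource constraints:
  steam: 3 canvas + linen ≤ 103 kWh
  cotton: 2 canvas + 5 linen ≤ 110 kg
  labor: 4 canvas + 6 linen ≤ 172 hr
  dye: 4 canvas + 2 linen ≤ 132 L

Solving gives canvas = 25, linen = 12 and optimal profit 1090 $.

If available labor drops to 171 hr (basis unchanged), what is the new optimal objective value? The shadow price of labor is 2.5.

Δb = -1, so new z* = 1090 + (2.5)·(-1) = 1090 − 2.5 = 1087.5.

1087.5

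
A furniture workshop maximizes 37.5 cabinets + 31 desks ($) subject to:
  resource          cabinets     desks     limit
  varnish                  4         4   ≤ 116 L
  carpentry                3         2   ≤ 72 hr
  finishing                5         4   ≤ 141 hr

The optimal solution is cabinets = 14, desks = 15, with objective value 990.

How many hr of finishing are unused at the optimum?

finishing used = 5·14 + 4·15 = 130; slack = 141 − 130 = 11.

11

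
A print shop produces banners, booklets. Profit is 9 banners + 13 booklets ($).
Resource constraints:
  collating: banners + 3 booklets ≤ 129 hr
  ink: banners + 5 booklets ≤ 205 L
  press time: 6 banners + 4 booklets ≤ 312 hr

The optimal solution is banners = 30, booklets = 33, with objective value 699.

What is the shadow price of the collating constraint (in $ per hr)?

At the optimum: collating uses 129 of 129 (binding); ink uses 195 of 205 (slack = 10); press time uses 312 of 312 (binding).
Since ink is not tight, its dual is 0.
The binding rows give the dual system: 1·y_collating + 6·y_press time = 9 and 3·y_collating + 4·y_press time = 13.
Solving: y_collating = 3, y_press time = 1.
Shadow price of collating = 3.

3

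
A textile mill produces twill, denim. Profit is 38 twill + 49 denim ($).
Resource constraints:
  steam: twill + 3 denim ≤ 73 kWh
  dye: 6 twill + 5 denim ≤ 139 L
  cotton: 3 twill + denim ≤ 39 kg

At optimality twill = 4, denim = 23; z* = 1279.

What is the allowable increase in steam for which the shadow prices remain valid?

Binding constraints: steam, dye. The basis is B = [[1,3],[6,5]] with det -13.
Per unit increase in steam, x* moves by d = (-0.3846, 0.4615).
The basis stays optimal until twill reaches 0; allowable increase = 10.4 kWh.

10.4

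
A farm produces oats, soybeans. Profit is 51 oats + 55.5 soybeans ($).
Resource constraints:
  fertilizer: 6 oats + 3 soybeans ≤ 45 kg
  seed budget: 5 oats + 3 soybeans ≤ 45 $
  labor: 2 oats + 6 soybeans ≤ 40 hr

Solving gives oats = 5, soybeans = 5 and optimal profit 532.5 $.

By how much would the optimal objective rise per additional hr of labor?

Check each constraint at x*: fertilizer 45/45 (tight); seed budget 40/45 (slack 5); labor 40/40 (tight).
By complementary slackness, y = 0 for the non-binding constraint.
The binding rows give the dual system: 6·y_fertilizer + 2·y_labor = 51 and 3·y_fertilizer + 6·y_labor = 55.5.
Solving: y_fertilizer = 6.5, y_labor = 6.
Shadow price of labor = 6.

6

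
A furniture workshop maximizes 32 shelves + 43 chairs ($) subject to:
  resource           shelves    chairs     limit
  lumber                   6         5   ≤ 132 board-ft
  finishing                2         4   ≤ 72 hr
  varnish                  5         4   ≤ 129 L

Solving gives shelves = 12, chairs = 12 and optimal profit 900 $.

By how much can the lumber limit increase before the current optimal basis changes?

Binding constraints: lumber, finishing. The basis is B = [[6,5],[2,4]] with det 14.
Per unit increase in lumber, x* moves by d = (0.2857, -0.1429).
The basis stays optimal until varnish becomes binding; allowable increase = 24.5 board-ft.

24.5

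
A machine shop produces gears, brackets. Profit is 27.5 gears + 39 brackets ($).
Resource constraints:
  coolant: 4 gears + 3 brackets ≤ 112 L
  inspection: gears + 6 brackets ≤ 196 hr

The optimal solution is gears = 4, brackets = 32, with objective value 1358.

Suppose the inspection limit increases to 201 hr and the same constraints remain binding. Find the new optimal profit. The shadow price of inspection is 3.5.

Δb = 5, so new z* = 1358 + (3.5)·(5) = 1358 + 17.5 = 1375.5.

1375.5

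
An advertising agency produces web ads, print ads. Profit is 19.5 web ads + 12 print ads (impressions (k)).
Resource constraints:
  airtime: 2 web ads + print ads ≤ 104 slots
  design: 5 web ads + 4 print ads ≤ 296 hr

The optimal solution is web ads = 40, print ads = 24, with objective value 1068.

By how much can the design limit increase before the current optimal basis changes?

120

Binding constraints: airtime, design. The basis is B = [[2,1],[5,4]] with det 3.
Per unit increase in design, x* moves by d = (-0.3333, 0.6667).
The basis stays optimal until web ads reaches 0; allowable increase = 120 hr.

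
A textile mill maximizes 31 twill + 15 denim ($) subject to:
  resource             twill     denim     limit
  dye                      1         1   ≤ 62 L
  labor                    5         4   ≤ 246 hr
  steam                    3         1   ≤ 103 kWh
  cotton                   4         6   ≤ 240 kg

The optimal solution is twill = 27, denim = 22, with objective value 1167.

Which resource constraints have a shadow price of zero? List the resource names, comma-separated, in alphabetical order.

dye: 49/62 (slack 13)
labor: 223/246 (slack 23)
steam: 103/103 (binding)
cotton: 240/240 (binding)
By complementary slackness, a constraint with positive slack has shadow price 0 → dye, labor.

dye, labor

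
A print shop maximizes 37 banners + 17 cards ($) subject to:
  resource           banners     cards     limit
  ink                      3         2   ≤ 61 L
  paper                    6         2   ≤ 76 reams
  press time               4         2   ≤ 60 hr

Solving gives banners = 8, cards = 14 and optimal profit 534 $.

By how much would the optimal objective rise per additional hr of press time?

Binding: paper and press time. Non-binding: ink (9 unused).
By complementary slackness, y = 0 for the non-binding constraint.
Dual feasibility on the basic columns requires 6·y_paper + 4·y_press time = 37, 2·y_paper + 2·y_press time = 17.
Solving: y_paper = 1.5, y_press time = 7.
Shadow price of press time = 7.

7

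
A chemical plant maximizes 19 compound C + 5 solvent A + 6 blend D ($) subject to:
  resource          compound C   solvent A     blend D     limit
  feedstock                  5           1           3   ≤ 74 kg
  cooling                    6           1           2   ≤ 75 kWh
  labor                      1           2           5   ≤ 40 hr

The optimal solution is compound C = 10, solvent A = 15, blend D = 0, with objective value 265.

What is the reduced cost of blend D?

Check each constraint at x*: feedstock 65/74 (slack 9); cooling 75/75 (tight); labor 40/40 (tight).
By complementary slackness, y = 0 for the non-binding constraint.
Dual feasibility on the basic columns requires 6·y_cooling + 1·y_labor = 19, 1·y_cooling + 2·y_labor = 5.
Solving: y_cooling = 3, y_labor = 1.
Reduced cost of blend D: c₃ − yᵀa₃ = 6 − (3·2 + 1·5) = 6 − 11 = -5.

-5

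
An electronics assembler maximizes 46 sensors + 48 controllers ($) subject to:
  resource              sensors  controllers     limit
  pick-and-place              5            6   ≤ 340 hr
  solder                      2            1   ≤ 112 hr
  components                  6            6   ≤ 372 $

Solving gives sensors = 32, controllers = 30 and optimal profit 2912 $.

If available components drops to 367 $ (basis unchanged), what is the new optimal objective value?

At the optimum: pick-and-place uses 340 of 340 (binding); solder uses 94 of 112 (slack = 18); components uses 372 of 372 (binding).
Slack constraints have shadow price 0 (complementary slackness).
From A_Bᵀ y = c: 5·y_pick-and-place + 6·y_components = 46; 6·y_pick-and-place + 6·y_components = 48.
Solving: y_pick-and-place = 2, y_components = 6.
Δz = y_components·Δb = 6 × (-5) = -30, so new z* = 2912 − 30 = 2882.

2882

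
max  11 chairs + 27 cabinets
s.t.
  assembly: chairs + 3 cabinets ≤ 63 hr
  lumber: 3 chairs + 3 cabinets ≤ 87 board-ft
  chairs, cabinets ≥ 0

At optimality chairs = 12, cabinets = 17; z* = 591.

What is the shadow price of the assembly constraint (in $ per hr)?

8

Both assembly and lumber are binding at x*.
The binding rows give the dual system: 1·y_assembly + 3·y_lumber = 11 and 3·y_assembly + 3·y_lumber = 27.
→ y_assembly = 8 and y_lumber = 1.
Shadow price of assembly = 8.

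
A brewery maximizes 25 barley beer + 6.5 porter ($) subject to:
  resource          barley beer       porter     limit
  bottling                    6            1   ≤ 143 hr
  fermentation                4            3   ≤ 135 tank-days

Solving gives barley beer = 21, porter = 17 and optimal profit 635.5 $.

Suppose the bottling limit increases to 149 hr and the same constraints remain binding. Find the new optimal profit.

At the optimum: bottling uses 143 of 143 (binding); fermentation uses 135 of 135 (binding).
From A_Bᵀ y = c: 6·y_bottling + 4·y_fermentation = 25; 1·y_bottling + 3·y_fermentation = 6.5.
This yields shadow prices y_bottling = 3.5, y_fermentation = 1.
Δz = y_bottling·Δb = 3.5 × (6) = 21, so new z* = 635.5 + 21 = 656.5.

656.5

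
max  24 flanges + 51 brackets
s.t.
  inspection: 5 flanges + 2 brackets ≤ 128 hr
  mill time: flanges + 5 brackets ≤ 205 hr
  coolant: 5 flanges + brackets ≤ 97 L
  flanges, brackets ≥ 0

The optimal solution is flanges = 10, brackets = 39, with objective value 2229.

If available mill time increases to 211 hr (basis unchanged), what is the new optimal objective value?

2283

Binding: inspection and mill time. Non-binding: coolant (8 unused).
Since coolant is not tight, its dual is 0.
The binding rows give the dual system: 5·y_inspection + 1·y_mill time = 24 and 2·y_inspection + 5·y_mill time = 51.
Solving: y_inspection = 3, y_mill time = 9.
Δz = y_mill time·Δb = 9 × (6) = 54, so new z* = 2229 + 54 = 2283.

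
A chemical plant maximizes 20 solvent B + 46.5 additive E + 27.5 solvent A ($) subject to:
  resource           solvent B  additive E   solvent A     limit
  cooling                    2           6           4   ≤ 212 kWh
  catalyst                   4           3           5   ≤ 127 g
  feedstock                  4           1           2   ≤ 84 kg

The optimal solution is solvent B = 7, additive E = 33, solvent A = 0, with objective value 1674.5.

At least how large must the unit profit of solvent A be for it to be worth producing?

35.5

At the optimum: cooling uses 212 of 212 (binding); catalyst uses 127 of 127 (binding); feedstock uses 61 of 84 (slack = 23).
Since feedstock is not tight, its dual is 0.
The binding rows give the dual system: 2·y_cooling + 4·y_catalyst = 20 and 6·y_cooling + 3·y_catalyst = 46.5.
→ y_cooling = 7 and y_catalyst = 1.5.
solvent A enters the basis when its profit ≥ yᵀa₃ = 7·4 + 1.5·5 = 35.5.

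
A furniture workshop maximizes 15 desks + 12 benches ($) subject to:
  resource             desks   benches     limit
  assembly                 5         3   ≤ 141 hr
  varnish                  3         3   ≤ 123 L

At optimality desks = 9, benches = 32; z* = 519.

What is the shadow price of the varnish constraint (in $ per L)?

Check each constraint at x*: assembly 141/141 (tight); varnish 123/123 (tight).
The binding rows give the dual system: 5·y_assembly + 3·y_varnish = 15 and 3·y_assembly + 3·y_varnish = 12.
→ y_assembly = 1.5 and y_varnish = 2.5.
Shadow price of varnish = 2.5.

2.5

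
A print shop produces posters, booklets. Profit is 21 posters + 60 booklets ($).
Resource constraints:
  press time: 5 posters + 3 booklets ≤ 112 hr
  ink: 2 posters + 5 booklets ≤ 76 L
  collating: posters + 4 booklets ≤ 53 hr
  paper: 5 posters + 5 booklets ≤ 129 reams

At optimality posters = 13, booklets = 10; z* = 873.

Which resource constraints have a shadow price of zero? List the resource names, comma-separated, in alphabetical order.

paper, press time

press time: 95/112 (slack 17)
ink: 76/76 (binding)
collating: 53/53 (binding)
paper: 115/129 (slack 14)
By complementary slackness, a constraint with positive slack has shadow price 0 → paper, press time.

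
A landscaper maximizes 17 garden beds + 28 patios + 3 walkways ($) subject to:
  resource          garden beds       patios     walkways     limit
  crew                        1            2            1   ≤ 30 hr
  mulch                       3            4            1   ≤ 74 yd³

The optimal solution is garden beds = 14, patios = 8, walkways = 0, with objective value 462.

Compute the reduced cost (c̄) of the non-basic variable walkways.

-8

Check each constraint at x*: crew 30/30 (tight); mulch 74/74 (tight).
The binding rows give the dual system: 1·y_crew + 3·y_mulch = 17 and 2·y_crew + 4·y_mulch = 28.
→ y_crew = 8 and y_mulch = 3.
Reduced cost of walkways: c₃ − yᵀa₃ = 3 − (8·1 + 3·1) = 3 − 11 = -8.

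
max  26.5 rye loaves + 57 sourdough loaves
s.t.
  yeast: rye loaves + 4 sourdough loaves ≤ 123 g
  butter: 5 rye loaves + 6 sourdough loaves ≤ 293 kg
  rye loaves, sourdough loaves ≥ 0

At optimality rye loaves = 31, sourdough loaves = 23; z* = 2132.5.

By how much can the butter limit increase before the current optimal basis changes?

Binding constraints: yeast, butter. The basis is B = [[1,4],[5,6]] with det -14.
Per unit increase in butter, x* moves by d = (0.2857, -0.0714).
The basis stays optimal until sourdough loaves reaches 0; allowable increase = 322 kg.

322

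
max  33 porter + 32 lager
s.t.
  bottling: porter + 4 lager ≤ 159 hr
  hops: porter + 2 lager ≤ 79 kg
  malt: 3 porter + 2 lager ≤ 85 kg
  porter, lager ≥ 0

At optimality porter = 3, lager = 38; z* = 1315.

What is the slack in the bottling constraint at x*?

bottling used = 1·3 + 4·38 = 155; slack = 159 − 155 = 4.

4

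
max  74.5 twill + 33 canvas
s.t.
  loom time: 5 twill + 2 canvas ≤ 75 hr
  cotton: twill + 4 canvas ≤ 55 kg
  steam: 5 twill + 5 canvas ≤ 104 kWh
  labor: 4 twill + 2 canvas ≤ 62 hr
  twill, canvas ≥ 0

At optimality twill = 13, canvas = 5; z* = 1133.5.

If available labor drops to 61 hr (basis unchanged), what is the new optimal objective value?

Binding: loom time and labor. Non-binding: cotton (22 unused), steam (14 unused).
By complementary slackness, y = 0 for the non-binding constraints.
The binding rows give the dual system: 5·y_loom time + 4·y_labor = 74.5 and 2·y_loom time + 2·y_labor = 33.
Solving: y_loom time = 8.5, y_labor = 8.
Δz = y_labor·Δb = 8 × (-1) = -8, so new z* = 1133.5 − 8 = 1125.5.

1125.5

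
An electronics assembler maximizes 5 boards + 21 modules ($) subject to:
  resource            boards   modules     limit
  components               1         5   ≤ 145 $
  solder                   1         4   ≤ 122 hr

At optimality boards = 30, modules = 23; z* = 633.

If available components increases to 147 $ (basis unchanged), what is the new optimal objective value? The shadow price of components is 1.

635

Δb = 2, so new z* = 633 + (1)·(2) = 633 + 2 = 635.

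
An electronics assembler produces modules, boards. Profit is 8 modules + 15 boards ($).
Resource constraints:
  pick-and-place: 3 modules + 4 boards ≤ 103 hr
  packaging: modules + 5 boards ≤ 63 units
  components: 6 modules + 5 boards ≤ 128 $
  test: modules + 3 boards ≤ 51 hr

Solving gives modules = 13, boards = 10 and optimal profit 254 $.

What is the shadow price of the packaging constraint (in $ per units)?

Check each constraint at x*: pick-and-place 79/103 (slack 24); packaging 63/63 (tight); components 128/128 (tight); test 43/51 (slack 8).
By complementary slackness, y = 0 for the non-binding constraints.
Dual feasibility on the basic columns requires 1·y_packaging + 6·y_components = 8, 5·y_packaging + 5·y_components = 15.
Solving: y_packaging = 2, y_components = 1.
Shadow price of packaging = 2.

2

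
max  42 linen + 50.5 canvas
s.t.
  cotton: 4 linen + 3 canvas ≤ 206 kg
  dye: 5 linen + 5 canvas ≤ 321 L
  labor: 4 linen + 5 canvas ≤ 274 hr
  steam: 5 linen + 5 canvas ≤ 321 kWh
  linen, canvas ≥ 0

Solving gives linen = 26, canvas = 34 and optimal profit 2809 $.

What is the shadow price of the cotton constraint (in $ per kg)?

1

At the optimum: cotton uses 206 of 206 (binding); dye uses 300 of 321 (slack = 21); labor uses 274 of 274 (binding); steam uses 300 of 321 (slack = 21).
By complementary slackness, y = 0 for the non-binding constraints.
From A_Bᵀ y = c: 4·y_cotton + 4·y_labor = 42; 3·y_cotton + 5·y_labor = 50.5.
→ y_cotton = 1 and y_labor = 9.5.
Shadow price of cotton = 1.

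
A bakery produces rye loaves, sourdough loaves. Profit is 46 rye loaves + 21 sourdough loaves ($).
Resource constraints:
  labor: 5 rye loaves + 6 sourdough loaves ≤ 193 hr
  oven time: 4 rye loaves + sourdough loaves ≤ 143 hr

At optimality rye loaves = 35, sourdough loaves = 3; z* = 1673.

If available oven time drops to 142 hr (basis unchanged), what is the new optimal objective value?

1664

Check each constraint at x*: labor 193/193 (tight); oven time 143/143 (tight).
The binding rows give the dual system: 5·y_labor + 4·y_oven time = 46 and 6·y_labor + 1·y_oven time = 21.
This yields shadow prices y_labor = 2, y_oven time = 9.
Δz = y_oven time·Δb = 9 × (-1) = -9, so new z* = 1673 − 9 = 1664.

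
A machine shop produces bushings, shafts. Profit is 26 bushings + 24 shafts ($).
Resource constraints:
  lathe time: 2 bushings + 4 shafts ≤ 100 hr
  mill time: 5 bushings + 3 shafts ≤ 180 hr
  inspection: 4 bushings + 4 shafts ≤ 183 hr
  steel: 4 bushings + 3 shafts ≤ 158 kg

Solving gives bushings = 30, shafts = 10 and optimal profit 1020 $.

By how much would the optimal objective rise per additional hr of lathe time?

3

At the optimum: lathe time uses 100 of 100 (binding); mill time uses 180 of 180 (binding); inspection uses 160 of 183 (slack = 23); steel uses 150 of 158 (slack = 8).
By complementary slackness, y = 0 for the non-binding constraints.
Dual feasibility on the basic columns requires 2·y_lathe time + 5·y_mill time = 26, 4·y_lathe time + 3·y_mill time = 24.
Solving: y_lathe time = 3, y_mill time = 4.
Shadow price of lathe time = 3.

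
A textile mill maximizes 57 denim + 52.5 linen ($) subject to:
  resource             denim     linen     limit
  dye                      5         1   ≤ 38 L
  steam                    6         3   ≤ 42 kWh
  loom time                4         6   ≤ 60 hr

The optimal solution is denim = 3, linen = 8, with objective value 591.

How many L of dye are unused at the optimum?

15

dye used = 5·3 + 1·8 = 23; slack = 38 − 23 = 15.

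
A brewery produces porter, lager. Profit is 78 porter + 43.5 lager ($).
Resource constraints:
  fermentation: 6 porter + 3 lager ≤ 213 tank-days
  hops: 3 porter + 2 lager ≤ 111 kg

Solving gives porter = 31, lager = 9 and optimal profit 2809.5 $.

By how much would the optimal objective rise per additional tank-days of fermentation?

8.5

Both fermentation and hops are binding at x*.
Dual feasibility on the basic columns requires 6·y_fermentation + 3·y_hops = 78, 3·y_fermentation + 2·y_hops = 43.5.
This yields shadow prices y_fermentation = 8.5, y_hops = 9.
Shadow price of fermentation = 8.5.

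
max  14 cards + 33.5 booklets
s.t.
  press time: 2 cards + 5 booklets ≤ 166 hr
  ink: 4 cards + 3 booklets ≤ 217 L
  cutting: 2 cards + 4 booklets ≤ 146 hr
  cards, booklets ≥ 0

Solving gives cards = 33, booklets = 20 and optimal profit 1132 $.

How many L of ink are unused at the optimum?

ink used = 4·33 + 3·20 = 192; slack = 217 − 192 = 25.

25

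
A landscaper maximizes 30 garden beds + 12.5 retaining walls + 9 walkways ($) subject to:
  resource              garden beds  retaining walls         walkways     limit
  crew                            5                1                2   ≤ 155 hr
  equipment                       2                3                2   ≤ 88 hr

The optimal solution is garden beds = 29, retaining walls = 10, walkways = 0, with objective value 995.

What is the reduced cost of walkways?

Check each constraint at x*: crew 155/155 (tight); equipment 88/88 (tight).
Dual feasibility on the basic columns requires 5·y_crew + 2·y_equipment = 30, 1·y_crew + 3·y_equipment = 12.5.
Solving: y_crew = 5, y_equipment = 2.5.
Reduced cost of walkways: c₃ − yᵀa₃ = 9 − (5·2 + 2.5·2) = 9 − 15 = -6.

-6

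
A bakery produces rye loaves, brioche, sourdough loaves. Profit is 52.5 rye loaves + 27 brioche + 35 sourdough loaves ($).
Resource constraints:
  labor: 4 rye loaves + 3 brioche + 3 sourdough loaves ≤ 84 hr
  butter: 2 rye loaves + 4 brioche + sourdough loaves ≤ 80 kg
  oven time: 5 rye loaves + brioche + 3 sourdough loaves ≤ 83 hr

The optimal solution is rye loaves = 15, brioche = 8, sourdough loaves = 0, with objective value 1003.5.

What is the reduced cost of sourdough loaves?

Binding: labor and oven time. Non-binding: butter (18 unused).
By complementary slackness, y = 0 for the non-binding constraint.
Dual feasibility on the basic columns requires 4·y_labor + 5·y_oven time = 52.5, 3·y_labor + 1·y_oven time = 27.
Solving: y_labor = 7.5, y_oven time = 4.5.
Reduced cost of sourdough loaves: c₃ − yᵀa₃ = 35 − (7.5·3 + 4.5·3) = 35 − 36 = -1.

-1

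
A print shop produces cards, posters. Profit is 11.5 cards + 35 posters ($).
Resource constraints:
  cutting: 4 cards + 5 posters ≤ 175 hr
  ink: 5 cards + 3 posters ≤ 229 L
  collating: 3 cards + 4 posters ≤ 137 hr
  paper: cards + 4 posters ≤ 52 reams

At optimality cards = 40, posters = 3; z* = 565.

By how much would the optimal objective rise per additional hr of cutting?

Binding: cutting and paper. Non-binding: ink (20 unused), collating (5 unused).
By complementary slackness, y = 0 for the non-binding constraints.
From A_Bᵀ y = c: 4·y_cutting + 1·y_paper = 11.5; 5·y_cutting + 4·y_paper = 35.
Solving: y_cutting = 1, y_paper = 7.5.
Shadow price of cutting = 1.

1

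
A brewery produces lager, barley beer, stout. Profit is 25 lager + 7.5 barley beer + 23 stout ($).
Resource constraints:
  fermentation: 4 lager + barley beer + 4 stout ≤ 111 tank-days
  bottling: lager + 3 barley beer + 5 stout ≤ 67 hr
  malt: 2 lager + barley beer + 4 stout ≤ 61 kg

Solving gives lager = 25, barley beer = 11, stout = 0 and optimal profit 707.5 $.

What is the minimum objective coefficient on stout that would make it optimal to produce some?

Check each constraint at x*: fermentation 111/111 (tight); bottling 58/67 (slack 9); malt 61/61 (tight).
By complementary slackness, y = 0 for the non-binding constraint.
The binding rows give the dual system: 4·y_fermentation + 2·y_malt = 25 and 1·y_fermentation + 1·y_malt = 7.5.
Solving: y_fermentation = 5, y_malt = 2.5.
stout enters the basis when its profit ≥ yᵀa₃ = 5·4 + 2.5·4 = 30.

30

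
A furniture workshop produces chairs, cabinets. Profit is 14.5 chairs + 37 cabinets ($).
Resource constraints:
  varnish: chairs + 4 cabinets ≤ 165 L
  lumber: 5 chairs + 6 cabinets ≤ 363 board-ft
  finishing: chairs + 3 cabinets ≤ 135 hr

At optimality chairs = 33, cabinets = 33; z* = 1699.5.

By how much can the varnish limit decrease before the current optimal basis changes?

92.4

Binding constraints: varnish, lumber. The basis is B = [[1,4],[5,6]] with det -14.
Per unit decrease in varnish, x* moves by d = (0.4286, -0.3571).
The basis stays optimal until cabinets reaches 0; allowable decrease = 92.4 L.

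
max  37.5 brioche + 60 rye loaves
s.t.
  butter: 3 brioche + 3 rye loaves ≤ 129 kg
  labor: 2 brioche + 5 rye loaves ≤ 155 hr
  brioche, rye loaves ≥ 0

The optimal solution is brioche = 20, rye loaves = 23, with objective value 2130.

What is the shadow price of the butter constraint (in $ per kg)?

At the optimum: butter uses 129 of 129 (binding); labor uses 155 of 155 (binding).
From A_Bᵀ y = c: 3·y_butter + 2·y_labor = 37.5; 3·y_butter + 5·y_labor = 60.
This yields shadow prices y_butter = 7.5, y_labor = 7.5.
Shadow price of butter = 7.5.

7.5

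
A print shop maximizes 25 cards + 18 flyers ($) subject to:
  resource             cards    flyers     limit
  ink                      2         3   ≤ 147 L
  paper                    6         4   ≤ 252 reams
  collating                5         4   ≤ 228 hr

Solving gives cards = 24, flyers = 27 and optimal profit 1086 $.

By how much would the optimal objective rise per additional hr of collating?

At the optimum: ink uses 129 of 147 (slack = 18); paper uses 252 of 252 (binding); collating uses 228 of 228 (binding).
Since ink is not tight, its dual is 0.
The binding rows give the dual system: 6·y_paper + 5·y_collating = 25 and 4·y_paper + 4·y_collating = 18.
This yields shadow prices y_paper = 2.5, y_collating = 2.
Shadow price of collating = 2.

2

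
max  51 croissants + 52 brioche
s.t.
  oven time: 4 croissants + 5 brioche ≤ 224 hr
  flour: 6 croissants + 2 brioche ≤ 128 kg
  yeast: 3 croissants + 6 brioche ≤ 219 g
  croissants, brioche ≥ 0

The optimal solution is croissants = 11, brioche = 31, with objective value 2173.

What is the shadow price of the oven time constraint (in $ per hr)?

0

Binding: flour and yeast. Non-binding: oven time (25 unused).
Since oven time is not tight, its dual is 0.
Dual feasibility on the basic columns requires 6·y_flour + 3·y_yeast = 51, 2·y_flour + 6·y_yeast = 52.
This yields shadow prices y_flour = 5, y_yeast = 7.
Shadow price of oven time = 0.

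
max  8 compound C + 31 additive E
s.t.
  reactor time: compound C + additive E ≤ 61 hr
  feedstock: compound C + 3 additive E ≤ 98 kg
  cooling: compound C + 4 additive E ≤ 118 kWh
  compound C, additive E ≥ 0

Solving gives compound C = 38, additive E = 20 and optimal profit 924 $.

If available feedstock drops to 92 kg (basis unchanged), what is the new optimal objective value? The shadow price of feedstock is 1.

Δb = -6, so new z* = 924 + (1)·(-6) = 924 − 6 = 918.

918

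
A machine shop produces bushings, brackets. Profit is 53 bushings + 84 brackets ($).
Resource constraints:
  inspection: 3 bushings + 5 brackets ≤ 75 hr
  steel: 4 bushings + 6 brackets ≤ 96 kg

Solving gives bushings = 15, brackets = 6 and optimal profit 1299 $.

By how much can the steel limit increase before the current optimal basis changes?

Binding constraints: inspection, steel. The basis is B = [[3,5],[4,6]] with det -2.
Per unit increase in steel, x* moves by d = (2.5, -1.5).
The basis stays optimal until brackets reaches 0; allowable increase = 4 kg.

4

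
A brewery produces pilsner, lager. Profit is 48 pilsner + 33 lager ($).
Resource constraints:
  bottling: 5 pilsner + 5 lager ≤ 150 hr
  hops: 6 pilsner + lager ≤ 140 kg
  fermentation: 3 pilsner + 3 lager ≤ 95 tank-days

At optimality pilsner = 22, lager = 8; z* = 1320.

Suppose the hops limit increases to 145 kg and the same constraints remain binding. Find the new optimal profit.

Check each constraint at x*: bottling 150/150 (tight); hops 140/140 (tight); fermentation 90/95 (slack 5).
Since fermentation is not tight, its dual is 0.
Dual feasibility on the basic columns requires 5·y_bottling + 6·y_hops = 48, 5·y_bottling + 1·y_hops = 33.
Solving: y_bottling = 6, y_hops = 3.
Δz = y_hops·Δb = 3 × (5) = 15, so new z* = 1320 + 15 = 1335.

1335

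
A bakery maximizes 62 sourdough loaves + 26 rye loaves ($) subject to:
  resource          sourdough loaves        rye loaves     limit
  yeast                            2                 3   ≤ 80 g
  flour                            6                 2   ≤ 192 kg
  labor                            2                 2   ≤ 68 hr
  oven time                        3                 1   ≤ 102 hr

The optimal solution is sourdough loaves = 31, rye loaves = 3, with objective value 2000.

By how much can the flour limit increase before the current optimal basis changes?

12

Binding constraints: flour, labor. The basis is B = [[6,2],[2,2]] with det 8.
Per unit increase in flour, x* moves by d = (0.25, -0.25).
The basis stays optimal until rye loaves reaches 0; allowable increase = 12 kg.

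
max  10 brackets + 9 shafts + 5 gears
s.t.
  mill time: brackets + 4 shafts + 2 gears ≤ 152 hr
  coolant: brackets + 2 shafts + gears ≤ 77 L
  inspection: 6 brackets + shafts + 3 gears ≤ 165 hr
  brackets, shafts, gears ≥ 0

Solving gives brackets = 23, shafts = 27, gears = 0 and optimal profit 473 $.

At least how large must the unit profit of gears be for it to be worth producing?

7

Check each constraint at x*: mill time 131/152 (slack 21); coolant 77/77 (tight); inspection 165/165 (tight).
Slack constraints have shadow price 0 (complementary slackness).
Dual feasibility on the basic columns requires 1·y_coolant + 6·y_inspection = 10, 2·y_coolant + 1·y_inspection = 9.
→ y_coolant = 4 and y_inspection = 1.
gears enters the basis when its profit ≥ yᵀa₃ = 4·1 + 1·3 = 7.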